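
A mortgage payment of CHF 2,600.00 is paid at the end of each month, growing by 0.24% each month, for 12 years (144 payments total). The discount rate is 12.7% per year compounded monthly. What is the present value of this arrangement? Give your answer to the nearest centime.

CHF 219,188.93

Periodic rate r = 0.127/12 per month; n is counted in months.
Growing ordinary annuity: PV = PMT₁ × [1 − ((1+g)/(1+r))^n] / (r − g) = 2,600 × [1 − ((1+0.0024)/(1+r))^144] / (r − 0.0024) = CHF 219,188.93.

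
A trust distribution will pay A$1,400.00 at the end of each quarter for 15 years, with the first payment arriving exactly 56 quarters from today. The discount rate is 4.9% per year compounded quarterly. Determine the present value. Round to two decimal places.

A$30,323.94

Ordinary annuity of 60 payments, first payment at period 56.
Periodic rate r = 0.049/4 per quarter; n is counted in quarters.
The ordinary-annuity PV formula values the stream one period before the first payment (period 55); discount that back 55 periods:
PV₀ = 1,400 × [1 − (1+r)^−60] / r × (1+r)^−55 = A$30,323.94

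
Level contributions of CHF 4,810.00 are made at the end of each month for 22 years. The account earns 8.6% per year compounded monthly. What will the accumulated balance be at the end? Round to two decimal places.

CHF 3,750,469.79

This is an ordinary annuity: 264 deposits of CHF 4,810.00 at the end of each month.
Periodic rate r = 0.086/12 per month; n is counted in months.
FV = PMT × [((1+r)^n − 1)/r] = 4,810 × [(1+r)^264 − 1] / r = CHF 3,750,469.79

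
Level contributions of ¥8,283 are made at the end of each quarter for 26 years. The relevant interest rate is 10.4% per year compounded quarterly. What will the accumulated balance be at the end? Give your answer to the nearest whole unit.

¥4,279,115

This is an ordinary annuity: 104 deposits of ¥8,283 at the end of each quarter.
Periodic rate r = 0.104/4 per quarter; n is counted in quarters.
FV = PMT × [((1+r)^n − 1)/r] = 8,283 × [(1+r)^104 − 1] / r = ¥4,279,115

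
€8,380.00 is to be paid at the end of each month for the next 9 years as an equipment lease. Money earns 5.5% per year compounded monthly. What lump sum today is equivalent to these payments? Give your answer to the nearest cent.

€712,585.21

This is an ordinary annuity: 108 payments of €8,380.00 at the end of each month.
Periodic rate r = 0.055/12 per month; n is counted in months.
PV = PMT × [(1 − (1+r)^−n)/r] = 8,380 × [1 − (1+r)^−108] / r = €712,585.21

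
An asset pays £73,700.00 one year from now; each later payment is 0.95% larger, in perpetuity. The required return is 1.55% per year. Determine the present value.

£12,283,333.33

Periodic rate r = 0.0155 per year.
Growing perpetuity (Gordon): PV = PMT₁ / (r − g) = 73,700 / (r − 0.0095) = £12,283,333.33.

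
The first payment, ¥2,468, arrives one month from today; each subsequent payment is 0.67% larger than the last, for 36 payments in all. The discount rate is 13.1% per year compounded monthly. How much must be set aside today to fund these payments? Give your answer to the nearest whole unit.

Periodic rate r = 0.131/12 per month; n is counted in months.
Growing ordinary annuity: PV = PMT₁ × [1 − ((1+g)/(1+r))^n] / (r − g) = 2,468 × [1 − ((1+0.0067)/(1+r))^36] / (r − 0.0067) = ¥81,766.

¥81,766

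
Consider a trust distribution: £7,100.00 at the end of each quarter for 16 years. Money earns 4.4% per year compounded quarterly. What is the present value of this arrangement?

£324,981.35

This is an ordinary annuity: 64 payments of £7,100.00 at the end of each quarter.
Periodic rate r = 0.044/4 per quarter; n is counted in quarters.
PV = PMT × [(1 − (1+r)^−n)/r] = 7,100 × [1 − (1+r)^−64] / r = £324,981.35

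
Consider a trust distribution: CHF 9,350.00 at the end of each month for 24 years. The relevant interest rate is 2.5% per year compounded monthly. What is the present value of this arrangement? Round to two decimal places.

This is an ordinary annuity: 288 payments of CHF 9,350.00 at the end of each month.
Periodic rate r = 0.025/12 per month; n is counted in months.
PV = PMT × [(1 − (1+r)^−n)/r] = 9,350 × [1 − (1+r)^−288] / r = CHF 2,023,395.62

CHF 2,023,395.62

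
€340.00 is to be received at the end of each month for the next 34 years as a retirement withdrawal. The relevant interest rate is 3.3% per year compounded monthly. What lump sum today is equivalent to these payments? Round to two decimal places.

This is an ordinary annuity: 408 payments of €340.00 at the end of each month.
Periodic rate r = 0.033/12 per month; n is counted in months.
PV = PMT × [(1 − (1+r)^−n)/r] = 340 × [1 − (1+r)^−408] / r = €83,314.87

€83,314.87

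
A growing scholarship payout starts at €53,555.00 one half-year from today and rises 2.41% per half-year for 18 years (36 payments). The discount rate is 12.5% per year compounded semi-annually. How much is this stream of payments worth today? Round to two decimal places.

Periodic rate r = 0.125/2 per half-year; n is counted in half-years.
Growing ordinary annuity: PV = PMT₁ × [1 − ((1+g)/(1+r))^n] / (r − g) = 53,555 × [1 − ((1+0.0241)/(1+r))^36] / (r − 0.0241) = €1,024,021.54.

€1,024,021.54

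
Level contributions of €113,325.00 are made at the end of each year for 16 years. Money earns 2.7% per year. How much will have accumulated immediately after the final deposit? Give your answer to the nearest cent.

€2,230,973.05

This is an ordinary annuity: 16 deposits of €113,325.00 at the end of each year.
Periodic rate r = 0.027 per year.
FV = PMT × [((1+r)^n − 1)/r] = 113,325 × [(1+r)^16 − 1] / r = €2,230,973.05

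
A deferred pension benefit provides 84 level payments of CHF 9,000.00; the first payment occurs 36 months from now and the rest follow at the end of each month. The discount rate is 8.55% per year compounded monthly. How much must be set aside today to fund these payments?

Ordinary annuity of 84 payments, first payment at period 36.
Periodic rate r = 0.0855/12 per month; n is counted in months.
The ordinary-annuity PV formula values the stream one period before the first payment (period 35); discount that back 35 periods:
PV₀ = 9,000 × [1 − (1+r)^−84] / r × (1+r)^−35 = CHF 442,564.15

CHF 442,564.15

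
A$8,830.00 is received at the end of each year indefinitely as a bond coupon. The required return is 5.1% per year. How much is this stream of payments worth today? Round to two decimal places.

A$173,137.25

Periodic rate r = 0.051 per year.
Level perpetuity: PV = PMT / r = 8,830 / (0.051) = A$173,137.25.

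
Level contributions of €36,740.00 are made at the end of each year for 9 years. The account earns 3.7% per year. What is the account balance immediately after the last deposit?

This is an ordinary annuity: 9 deposits of €36,740.00 at the end of each year.
Periodic rate r = 0.037 per year.
FV = PMT × [((1+r)^n − 1)/r] = 36,740 × [(1+r)^9 − 1] / r = €384,066.01

€384,066.01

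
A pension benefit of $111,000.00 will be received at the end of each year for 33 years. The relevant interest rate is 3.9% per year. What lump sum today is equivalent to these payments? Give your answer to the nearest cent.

This is an ordinary annuity: 33 payments of $111,000.00 at the end of each year.
Periodic rate r = 0.039 per year.
PV = PMT × [(1 − (1+r)^−n)/r] = 111,000 × [1 − (1+r)^−33] / r = $2,040,876.83

$2,040,876.83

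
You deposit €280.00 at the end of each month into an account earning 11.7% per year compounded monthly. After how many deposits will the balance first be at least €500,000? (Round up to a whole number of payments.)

301 payments

Periodic rate r = 0.117/12 per month; n is counted in months.
Ordinary annuity FV: 500,000 = 280 × [((1+r)^n − 1)/r].
(1+r)^n = 1 + 500,000 × r / 280, so n = ln(1 + 500,000·r/280) / ln(1+r) = 300.22.
Round up to a whole number of payments: n = 301.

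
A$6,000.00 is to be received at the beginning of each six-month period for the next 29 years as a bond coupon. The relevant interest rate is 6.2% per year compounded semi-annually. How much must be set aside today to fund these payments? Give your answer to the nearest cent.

A$165,582.29

This is an annuity due: 58 payments of A$6,000.00 at the beginning of each six-month period.
Periodic rate r = 0.062/2 per half-year; n is counted in half-years.
PV = PMT × [(1 − (1+r)^−n)/r] × (1+r) = 6,000 × [1 − (1+r)^−58] / r × (1+r) = A$165,582.29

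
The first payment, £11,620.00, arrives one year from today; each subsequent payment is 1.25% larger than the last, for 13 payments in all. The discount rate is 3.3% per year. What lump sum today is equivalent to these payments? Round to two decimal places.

Periodic rate r = 0.033 per year.
Growing ordinary annuity: PV = PMT₁ × [1 − ((1+g)/(1+r))^n] / (r − g) = 11,620 × [1 − ((1+0.0125)/(1+r))^13] / (r − 0.0125) = £130,028.39.

£130,028.39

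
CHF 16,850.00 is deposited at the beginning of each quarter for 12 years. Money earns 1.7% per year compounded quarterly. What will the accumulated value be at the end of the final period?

This is an annuity due: 48 deposits of CHF 16,850.00 at the beginning of each quarter.
Periodic rate r = 0.017/4 per quarter; n is counted in quarters.
FV = PMT × [((1+r)^n − 1)/r] × (1+r) = 16,850 × [(1+r)^48 − 1] / r × (1+r) = CHF 898,908.58

CHF 898,908.58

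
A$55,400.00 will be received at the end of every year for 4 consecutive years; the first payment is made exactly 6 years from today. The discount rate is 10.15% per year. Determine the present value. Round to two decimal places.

Ordinary annuity of 4 payments, first payment at period 6.
Periodic rate r = 0.1015 per year.
The ordinary-annuity PV formula values the stream one period before the first payment (period 5); discount that back 5 periods:
PV₀ = 55,400 × [1 − (1+r)^−4] / r × (1+r)^−5 = A$107,949.19

A$107,949.19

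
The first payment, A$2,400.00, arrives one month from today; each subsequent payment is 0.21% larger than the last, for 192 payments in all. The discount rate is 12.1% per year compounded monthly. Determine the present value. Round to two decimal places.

Periodic rate r = 0.121/12 per month; n is counted in months.
Growing ordinary annuity: PV = PMT₁ × [1 − ((1+g)/(1+r))^n] / (r − g) = 2,400 × [1 − ((1+0.0021)/(1+r))^192] / (r − 0.0021) = A$235,107.27.

A$235,107.27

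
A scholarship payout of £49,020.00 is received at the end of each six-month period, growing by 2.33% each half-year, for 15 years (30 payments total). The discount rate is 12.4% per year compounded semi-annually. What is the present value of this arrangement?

Periodic rate r = 0.124/2 per half-year; n is counted in half-years.
Growing ordinary annuity: PV = PMT₁ × [1 − ((1+g)/(1+r))^n] / (r − g) = 49,020 × [1 − ((1+0.0233)/(1+r))^30] / (r − 0.0233) = £850,740.67.

£850,740.67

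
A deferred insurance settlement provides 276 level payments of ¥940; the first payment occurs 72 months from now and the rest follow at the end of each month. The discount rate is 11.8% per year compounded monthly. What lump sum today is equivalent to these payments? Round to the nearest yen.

Ordinary annuity of 276 payments, first payment at period 72.
Periodic rate r = 0.118/12 per month; n is counted in months.
The ordinary-annuity PV formula values the stream one period before the first payment (period 71); discount that back 71 periods:
PV₀ = 940 × [1 − (1+r)^−276] / r × (1+r)^−71 = ¥44,515

¥44,515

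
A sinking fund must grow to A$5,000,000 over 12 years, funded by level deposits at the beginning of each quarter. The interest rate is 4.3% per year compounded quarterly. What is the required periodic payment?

Level annuity due; solve FV = PMT × [((1+r)^n − 1)/r] × (1+r) for PMT.
Periodic rate r = 0.043/4 per quarter; n is counted in quarters.
With n = 48: PMT = 5,000,000 / ([((1+r)^n − 1)/r] × (1+r)) = A$79,287.11

A$79,287.11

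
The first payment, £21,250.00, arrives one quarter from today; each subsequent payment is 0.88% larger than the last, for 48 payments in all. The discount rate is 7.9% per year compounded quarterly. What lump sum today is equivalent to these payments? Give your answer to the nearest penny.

Periodic rate r = 0.079/4 per quarter; n is counted in quarters.
Growing ordinary annuity: PV = PMT₁ × [1 − ((1+g)/(1+r))^n] / (r − g) = 21,250 × [1 − ((1+0.0088)/(1+r))^48] / (r − 0.0088) = £784,819.62.

£784,819.62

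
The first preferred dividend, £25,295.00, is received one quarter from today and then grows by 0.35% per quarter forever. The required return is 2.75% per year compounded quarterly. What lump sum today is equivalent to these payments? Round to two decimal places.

Periodic rate r = 0.0275/4 per quarter.
Growing perpetuity (Gordon): PV = PMT₁ / (r − g) = 25,295 / (r − 0.0035) = £7,494,814.81.

£7,494,814.81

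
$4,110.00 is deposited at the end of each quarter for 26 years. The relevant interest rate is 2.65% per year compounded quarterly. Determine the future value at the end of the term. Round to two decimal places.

This is an ordinary annuity: 104 deposits of $4,110.00 at the end of each quarter.
Periodic rate r = 0.0265/4 per quarter; n is counted in quarters.
FV = PMT × [((1+r)^n − 1)/r] = 4,110 × [(1+r)^104 − 1] / r = $612,437.89

$612,437.89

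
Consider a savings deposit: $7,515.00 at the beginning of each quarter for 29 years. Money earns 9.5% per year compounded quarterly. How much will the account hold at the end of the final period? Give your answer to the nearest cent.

$4,607,272.82

This is an annuity due: 116 deposits of $7,515.00 at the beginning of each quarter.
Periodic rate r = 0.095/4 per quarter; n is counted in quarters.
FV = PMT × [((1+r)^n − 1)/r] × (1+r) = 7,515 × [(1+r)^116 − 1] / r × (1+r) = $4,607,272.82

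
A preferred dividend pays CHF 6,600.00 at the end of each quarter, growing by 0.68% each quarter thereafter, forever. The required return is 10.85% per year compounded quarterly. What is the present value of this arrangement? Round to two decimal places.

Periodic rate r = 0.1085/4 per quarter.
Growing perpetuity (Gordon): PV = PMT₁ / (r − g) = 6,600 / (r − 0.0068) = CHF 324,723.25.

CHF 324,723.25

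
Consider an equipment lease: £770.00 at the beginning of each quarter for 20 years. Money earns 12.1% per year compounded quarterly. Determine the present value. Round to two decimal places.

This is an annuity due: 80 payments of £770.00 at the beginning of each quarter.
Periodic rate r = 0.121/4 per quarter; n is counted in quarters.
PV = PMT × [(1 − (1+r)^−n)/r] × (1+r) = 770 × [1 − (1+r)^−80] / r × (1+r) = £23,807.43

£23,807.43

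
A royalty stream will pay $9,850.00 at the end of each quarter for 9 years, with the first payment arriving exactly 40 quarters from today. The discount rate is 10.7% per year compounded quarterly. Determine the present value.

$80,672.79

Ordinary annuity of 36 payments, first payment at period 40.
Periodic rate r = 0.107/4 per quarter; n is counted in quarters.
The ordinary-annuity PV formula values the stream one period before the first payment (period 39); discount that back 39 periods:
PV₀ = 9,850 × [1 − (1+r)^−36] / r × (1+r)^−39 = $80,672.79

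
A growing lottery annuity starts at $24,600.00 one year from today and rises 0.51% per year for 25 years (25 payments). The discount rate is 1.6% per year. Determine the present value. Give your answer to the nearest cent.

$533,434.52

Periodic rate r = 0.016 per year.
Growing ordinary annuity: PV = PMT₁ × [1 − ((1+g)/(1+r))^n] / (r − g) = 24,600 × [1 − ((1+0.0051)/(1+r))^25] / (r − 0.0051) = $533,434.52.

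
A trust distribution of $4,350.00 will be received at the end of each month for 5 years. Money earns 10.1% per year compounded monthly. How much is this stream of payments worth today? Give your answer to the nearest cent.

This is an ordinary annuity: 60 payments of $4,350.00 at the end of each month.
Periodic rate r = 0.101/12 per month; n is counted in months.
PV = PMT × [(1 − (1+r)^−n)/r] = 4,350 × [1 − (1+r)^−60] / r = $204,261.00

$204,261.00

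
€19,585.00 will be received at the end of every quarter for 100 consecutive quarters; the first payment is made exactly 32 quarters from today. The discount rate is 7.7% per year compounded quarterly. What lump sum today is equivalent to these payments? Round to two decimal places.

Ordinary annuity of 100 payments, first payment at period 32.
Periodic rate r = 0.077/4 per quarter; n is counted in quarters.
The ordinary-annuity PV formula values the stream one period before the first payment (period 31); discount that back 31 periods:
PV₀ = 19,585 × [1 − (1+r)^−100] / r × (1+r)^−31 = €479,667.19

€479,667.19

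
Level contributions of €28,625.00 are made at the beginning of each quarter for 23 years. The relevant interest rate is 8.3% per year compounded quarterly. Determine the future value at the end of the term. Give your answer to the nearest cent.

This is an annuity due: 92 deposits of €28,625.00 at the beginning of each quarter.
Periodic rate r = 0.083/4 per quarter; n is counted in quarters.
FV = PMT × [((1+r)^n − 1)/r] × (1+r) = 28,625 × [(1+r)^92 − 1] / r × (1+r) = €7,907,879.53

€7,907,879.53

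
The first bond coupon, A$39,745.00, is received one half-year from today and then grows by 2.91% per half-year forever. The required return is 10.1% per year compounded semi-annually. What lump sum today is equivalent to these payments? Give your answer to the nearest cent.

A$1,857,242.99

Periodic rate r = 0.101/2 per half-year.
Growing perpetuity (Gordon): PV = PMT₁ / (r − g) = 39,745 / (r − 0.0291) = A$1,857,242.99.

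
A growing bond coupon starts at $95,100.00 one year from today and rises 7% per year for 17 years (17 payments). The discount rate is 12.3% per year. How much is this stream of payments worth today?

Periodic rate r = 0.123 per year.
Growing ordinary annuity: PV = PMT₁ × [1 − ((1+g)/(1+r))^n] / (r − g) = 95,100 × [1 − ((1+0.07)/(1+r))^17] / (r − 0.07) = $1,005,528.53.

$1,005,528.53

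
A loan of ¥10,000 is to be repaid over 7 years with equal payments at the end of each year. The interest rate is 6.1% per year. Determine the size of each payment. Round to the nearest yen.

Level ordinary annuity; solve PV = PMT × [(1 − (1+r)^−n)/r] for PMT.
Periodic rate r = 0.061 per year.
With n = 7: PMT = 10,000 / ([(1 − (1+r)^−n)/r]) = ¥1,798

¥1,798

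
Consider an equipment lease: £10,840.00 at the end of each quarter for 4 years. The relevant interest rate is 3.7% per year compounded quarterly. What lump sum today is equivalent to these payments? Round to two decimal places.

This is an ordinary annuity: 16 payments of £10,840.00 at the end of each quarter.
Periodic rate r = 0.037/4 per quarter; n is counted in quarters.
PV = PMT × [(1 − (1+r)^−n)/r] = 10,840 × [1 − (1+r)^−16] / r = £160,528.06

£160,528.06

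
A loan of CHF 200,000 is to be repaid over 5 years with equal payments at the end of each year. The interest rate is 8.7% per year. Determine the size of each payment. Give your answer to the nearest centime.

CHF 51,018.87

Level ordinary annuity; solve PV = PMT × [(1 − (1+r)^−n)/r] for PMT.
Periodic rate r = 0.087 per year.
With n = 5: PMT = 200,000 / ([(1 − (1+r)^−n)/r]) = CHF 51,018.87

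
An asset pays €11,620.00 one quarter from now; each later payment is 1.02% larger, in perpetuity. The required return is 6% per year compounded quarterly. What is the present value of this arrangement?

€2,420,833.33

Periodic rate r = 0.06/4 per quarter.
Growing perpetuity (Gordon): PV = PMT₁ / (r − g) = 11,620 / (r − 0.0102) = €2,420,833.33.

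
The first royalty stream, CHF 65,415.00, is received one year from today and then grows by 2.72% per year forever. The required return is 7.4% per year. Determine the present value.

CHF 1,397,756.41

Periodic rate r = 0.074 per year.
Growing perpetuity (Gordon): PV = PMT₁ / (r − g) = 65,415 / (r − 0.0272) = CHF 1,397,756.41.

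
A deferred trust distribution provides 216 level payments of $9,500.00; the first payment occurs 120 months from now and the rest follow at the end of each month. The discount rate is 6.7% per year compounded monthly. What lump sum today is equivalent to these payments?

$613,664.38

Ordinary annuity of 216 payments, first payment at period 120.
Periodic rate r = 0.067/12 per month; n is counted in months.
The ordinary-annuity PV formula values the stream one period before the first payment (period 119); discount that back 119 periods:
PV₀ = 9,500 × [1 − (1+r)^−216] / r × (1+r)^−119 = $613,664.38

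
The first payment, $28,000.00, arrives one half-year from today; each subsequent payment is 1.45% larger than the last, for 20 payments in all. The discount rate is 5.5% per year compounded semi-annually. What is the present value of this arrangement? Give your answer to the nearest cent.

$484,220.55

Periodic rate r = 0.055/2 per half-year; n is counted in half-years.
Growing ordinary annuity: PV = PMT₁ × [1 − ((1+g)/(1+r))^n] / (r − g) = 28,000 × [1 − ((1+0.0145)/(1+r))^20] / (r − 0.0145) = $484,220.55.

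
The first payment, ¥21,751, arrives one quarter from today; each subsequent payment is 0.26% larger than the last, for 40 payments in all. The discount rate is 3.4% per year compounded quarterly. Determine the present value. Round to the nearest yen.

¥771,204

Periodic rate r = 0.034/4 per quarter; n is counted in quarters.
Growing ordinary annuity: PV = PMT₁ × [1 − ((1+g)/(1+r))^n] / (r − g) = 21,751 × [1 − ((1+0.0026)/(1+r))^40] / (r − 0.0026) = ¥771,204.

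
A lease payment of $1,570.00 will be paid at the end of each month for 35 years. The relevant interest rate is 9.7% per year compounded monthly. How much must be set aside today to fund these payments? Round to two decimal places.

$187,622.81

This is an ordinary annuity: 420 payments of $1,570.00 at the end of each month.
Periodic rate r = 0.097/12 per month; n is counted in months.
PV = PMT × [(1 − (1+r)^−n)/r] = 1,570 × [1 − (1+r)^−420] / r = $187,622.81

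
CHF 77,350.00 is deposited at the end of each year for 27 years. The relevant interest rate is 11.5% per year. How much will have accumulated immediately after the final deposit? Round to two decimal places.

CHF 12,038,513.60

This is an ordinary annuity: 27 deposits of CHF 77,350.00 at the end of each year.
Periodic rate r = 0.115 per year.
FV = PMT × [((1+r)^n − 1)/r] = 77,350 × [(1+r)^27 − 1] / r = CHF 12,038,513.60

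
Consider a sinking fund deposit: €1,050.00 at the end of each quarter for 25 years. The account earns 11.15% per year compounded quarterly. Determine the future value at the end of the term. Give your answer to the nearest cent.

This is an ordinary annuity: 100 deposits of €1,050.00 at the end of each quarter.
Periodic rate r = 0.1115/4 per quarter; n is counted in quarters.
FV = PMT × [((1+r)^n − 1)/r] = 1,050 × [(1+r)^100 − 1] / r = €551,181.93

€551,181.93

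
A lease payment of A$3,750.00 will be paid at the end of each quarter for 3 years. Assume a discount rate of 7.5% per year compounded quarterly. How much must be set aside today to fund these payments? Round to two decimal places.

A$39,963.69

This is an ordinary annuity: 12 payments of A$3,750.00 at the end of each quarter.
Periodic rate r = 0.075/4 per quarter; n is counted in quarters.
PV = PMT × [(1 − (1+r)^−n)/r] = 3,750 × [1 − (1+r)^−12] / r = A$39,963.69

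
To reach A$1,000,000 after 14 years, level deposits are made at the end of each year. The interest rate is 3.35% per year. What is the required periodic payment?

A$57,151.72

Level ordinary annuity; solve FV = PMT × [((1+r)^n − 1)/r] for PMT.
Periodic rate r = 0.0335 per year.
With n = 14: PMT = 1,000,000 / ([((1+r)^n − 1)/r]) = A$57,151.72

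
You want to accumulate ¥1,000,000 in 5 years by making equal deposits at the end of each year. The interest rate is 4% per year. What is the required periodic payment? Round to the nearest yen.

Level ordinary annuity; solve FV = PMT × [((1+r)^n − 1)/r] for PMT.
Periodic rate r = 0.04 per year.
With n = 5: PMT = 1,000,000 / ([((1+r)^n − 1)/r]) = ¥184,627

¥184,627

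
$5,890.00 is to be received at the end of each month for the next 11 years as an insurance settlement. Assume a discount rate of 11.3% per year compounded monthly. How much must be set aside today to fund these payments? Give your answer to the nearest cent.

This is an ordinary annuity: 132 payments of $5,890.00 at the end of each month.
Periodic rate r = 0.113/12 per month; n is counted in months.
PV = PMT × [(1 − (1+r)^−n)/r] = 5,890 × [1 − (1+r)^−132] / r = $443,970.31

$443,970.31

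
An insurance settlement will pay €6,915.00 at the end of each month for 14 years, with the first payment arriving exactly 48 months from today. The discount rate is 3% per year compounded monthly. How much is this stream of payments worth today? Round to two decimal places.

€842,722.64

Ordinary annuity of 168 payments, first payment at period 48.
Periodic rate r = 0.03/12 per month; n is counted in months.
The ordinary-annuity PV formula values the stream one period before the first payment (period 47); discount that back 47 periods:
PV₀ = 6,915 × [1 − (1+r)^−168] / r × (1+r)^−47 = €842,722.64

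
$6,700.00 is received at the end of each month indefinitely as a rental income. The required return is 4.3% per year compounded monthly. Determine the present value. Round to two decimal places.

Periodic rate r = 0.043/12 per month.
Level perpetuity: PV = PMT / r = 6,700 / (0.043/12) = $1,869,767.44.

$1,869,767.44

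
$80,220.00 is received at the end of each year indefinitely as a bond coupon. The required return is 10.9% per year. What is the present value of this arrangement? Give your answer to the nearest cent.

$735,963.30

Periodic rate r = 0.109 per year.
Level perpetuity: PV = PMT / r = 80,220 / (0.109) = $735,963.30.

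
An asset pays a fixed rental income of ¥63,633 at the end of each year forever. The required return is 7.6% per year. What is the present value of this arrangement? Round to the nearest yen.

Periodic rate r = 0.076 per year.
Level perpetuity: PV = PMT / r = 63,633 / (0.076) = ¥837,276.

¥837,276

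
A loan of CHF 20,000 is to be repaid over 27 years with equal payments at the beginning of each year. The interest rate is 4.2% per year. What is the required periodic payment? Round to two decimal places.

Level annuity due; solve PV = PMT × [(1 − (1+r)^−n)/r] × (1+r) for PMT.
Periodic rate r = 0.042 per year.
With n = 27: PMT = 20,000 / ([(1 − (1+r)^−n)/r] × (1+r)) = CHF 1,201.91

CHF 1,201.91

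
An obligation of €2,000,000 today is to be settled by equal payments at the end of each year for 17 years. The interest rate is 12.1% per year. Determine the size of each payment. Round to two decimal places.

Level ordinary annuity; solve PV = PMT × [(1 − (1+r)^−n)/r] for PMT.
Periodic rate r = 0.121 per year.
With n = 17: PMT = 2,000,000 / ([(1 − (1+r)^−n)/r]) = €282,529.19

€282,529.19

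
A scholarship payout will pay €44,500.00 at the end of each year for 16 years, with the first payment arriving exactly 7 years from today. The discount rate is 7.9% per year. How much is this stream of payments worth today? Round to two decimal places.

€251,202.11

Ordinary annuity of 16 payments, first payment at period 7.
Periodic rate r = 0.079 per year.
The ordinary-annuity PV formula values the stream one period before the first payment (period 6); discount that back 6 periods:
PV₀ = 44,500 × [1 − (1+r)^−16] / r × (1+r)^−6 = €251,202.11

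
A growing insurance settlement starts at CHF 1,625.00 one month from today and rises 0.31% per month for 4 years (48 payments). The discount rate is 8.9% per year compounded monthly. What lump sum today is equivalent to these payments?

Periodic rate r = 0.089/12 per month; n is counted in months.
Growing ordinary annuity: PV = PMT₁ × [1 − ((1+g)/(1+r))^n] / (r − g) = 1,625 × [1 − ((1+0.0031)/(1+r))^48] / (r − 0.0031) = CHF 70,117.83.

CHF 70,117.83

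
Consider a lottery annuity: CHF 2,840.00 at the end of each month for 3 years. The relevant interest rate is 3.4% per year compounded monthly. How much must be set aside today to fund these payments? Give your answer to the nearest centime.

This is an ordinary annuity: 36 payments of CHF 2,840.00 at the end of each month.
Periodic rate r = 0.034/12 per month; n is counted in months.
PV = PMT × [(1 − (1+r)^−n)/r] = 2,840 × [1 − (1+r)^−36] / r = CHF 97,068.06

CHF 97,068.06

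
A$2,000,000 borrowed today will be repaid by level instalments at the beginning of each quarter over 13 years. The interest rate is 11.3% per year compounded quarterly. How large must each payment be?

A$71,816.88

Level annuity due; solve PV = PMT × [(1 − (1+r)^−n)/r] × (1+r) for PMT.
Periodic rate r = 0.113/4 per quarter; n is counted in quarters.
With n = 52: PMT = 2,000,000 / ([(1 − (1+r)^−n)/r] × (1+r)) = A$71,816.88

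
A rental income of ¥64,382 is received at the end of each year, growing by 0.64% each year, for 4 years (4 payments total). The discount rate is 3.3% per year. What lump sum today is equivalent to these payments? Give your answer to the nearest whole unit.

¥239,836

Periodic rate r = 0.033 per year.
Growing ordinary annuity: PV = PMT₁ × [1 − ((1+g)/(1+r))^n] / (r − g) = 64,382 × [1 − ((1+0.0064)/(1+r))^4] / (r − 0.0064) = ¥239,836.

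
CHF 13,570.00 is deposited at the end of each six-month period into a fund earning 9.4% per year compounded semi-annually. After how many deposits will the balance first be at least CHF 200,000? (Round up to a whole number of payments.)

Periodic rate r = 0.094/2 per half-year; n is counted in half-years.
Ordinary annuity FV: 200,000 = 13,570 × [((1+r)^n − 1)/r].
(1+r)^n = 1 + 200,000 × r / 13,570, so n = ln(1 + 200,000·r/13,570) / ln(1+r) = 11.46.
Round up to a whole number of payments: n = 12.

12 payments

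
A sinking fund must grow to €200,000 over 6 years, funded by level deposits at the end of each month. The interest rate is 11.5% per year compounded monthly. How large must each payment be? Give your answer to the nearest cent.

Level ordinary annuity; solve FV = PMT × [((1+r)^n − 1)/r] for PMT.
Periodic rate r = 0.115/12 per month; n is counted in months.
With n = 72: PMT = 200,000 / ([((1+r)^n − 1)/r]) = €1,941.56

€1,941.56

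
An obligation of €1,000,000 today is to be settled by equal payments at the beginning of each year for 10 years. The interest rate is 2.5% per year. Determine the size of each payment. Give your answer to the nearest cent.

Level annuity due; solve PV = PMT × [(1 − (1+r)^−n)/r] × (1+r) for PMT.
Periodic rate r = 0.025 per year.
With n = 10: PMT = 1,000,000 / ([(1 − (1+r)^−n)/r] × (1+r)) = €111,471.96

€111,471.96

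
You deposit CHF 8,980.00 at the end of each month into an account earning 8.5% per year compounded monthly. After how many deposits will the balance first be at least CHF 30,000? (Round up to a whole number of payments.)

Periodic rate r = 0.085/12 per month; n is counted in months.
Ordinary annuity FV: 30,000 = 8,980 × [((1+r)^n − 1)/r].
(1+r)^n = 1 + 30,000 × r / 8,980, so n = ln(1 + 30,000·r/8,980) / ln(1+r) = 3.31.
Round up to a whole number of payments: n = 4.

4 payments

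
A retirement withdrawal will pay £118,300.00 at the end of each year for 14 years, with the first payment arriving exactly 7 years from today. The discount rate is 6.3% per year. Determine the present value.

Ordinary annuity of 14 payments, first payment at period 7.
Periodic rate r = 0.063 per year.
The ordinary-annuity PV formula values the stream one period before the first payment (period 6); discount that back 6 periods:
PV₀ = 118,300 × [1 − (1+r)^−14] / r × (1+r)^−6 = £748,178.07

£748,178.07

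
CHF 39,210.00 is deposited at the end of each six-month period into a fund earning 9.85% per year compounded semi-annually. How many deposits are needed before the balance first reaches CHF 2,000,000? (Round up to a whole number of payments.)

Periodic rate r = 0.0985/2 per half-year; n is counted in half-years.
Ordinary annuity FV: 2,000,000 = 39,210 × [((1+r)^n − 1)/r].
(1+r)^n = 1 + 2,000,000 × r / 39,210, so n = ln(1 + 2,000,000·r/39,210) / ln(1+r) = 26.13.
Round up to a whole number of payments: n = 27.

27 payments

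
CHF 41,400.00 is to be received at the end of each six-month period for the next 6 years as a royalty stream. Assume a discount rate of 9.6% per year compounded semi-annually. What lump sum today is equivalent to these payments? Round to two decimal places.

CHF 371,112.94

This is an ordinary annuity: 12 payments of CHF 41,400.00 at the end of each six-month period.
Periodic rate r = 0.096/2 per half-year; n is counted in half-years.
PV = PMT × [(1 − (1+r)^−n)/r] = 41,400 × [1 − (1+r)^−12] / r = CHF 371,112.94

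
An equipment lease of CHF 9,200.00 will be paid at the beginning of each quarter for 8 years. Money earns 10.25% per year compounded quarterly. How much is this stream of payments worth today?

CHF 204,362.71

This is an annuity due: 32 payments of CHF 9,200.00 at the beginning of each quarter.
Periodic rate r = 0.1025/4 per quarter; n is counted in quarters.
PV = PMT × [(1 − (1+r)^−n)/r] × (1+r) = 9,200 × [1 − (1+r)^−32] / r × (1+r) = CHF 204,362.71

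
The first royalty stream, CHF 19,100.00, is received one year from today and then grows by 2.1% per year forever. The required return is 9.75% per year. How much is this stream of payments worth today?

CHF 249,673.20

Periodic rate r = 0.0975 per year.
Growing perpetuity (Gordon): PV = PMT₁ / (r − g) = 19,100 / (r − 0.021) = CHF 249,673.20.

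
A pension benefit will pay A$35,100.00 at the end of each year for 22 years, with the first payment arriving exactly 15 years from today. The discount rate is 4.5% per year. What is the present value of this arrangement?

A$261,256.86

Ordinary annuity of 22 payments, first payment at period 15.
Periodic rate r = 0.045 per year.
The ordinary-annuity PV formula values the stream one period before the first payment (period 14); discount that back 14 periods:
PV₀ = 35,100 × [1 − (1+r)^−22] / r × (1+r)^−14 = A$261,256.86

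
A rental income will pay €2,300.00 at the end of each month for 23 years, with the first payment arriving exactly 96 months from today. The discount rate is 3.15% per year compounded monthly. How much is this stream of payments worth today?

€351,740.77

Ordinary annuity of 276 payments, first payment at period 96.
Periodic rate r = 0.0315/12 per month; n is counted in months.
The ordinary-annuity PV formula values the stream one period before the first payment (period 95); discount that back 95 periods:
PV₀ = 2,300 × [1 − (1+r)^−276] / r × (1+r)^−95 = €351,740.77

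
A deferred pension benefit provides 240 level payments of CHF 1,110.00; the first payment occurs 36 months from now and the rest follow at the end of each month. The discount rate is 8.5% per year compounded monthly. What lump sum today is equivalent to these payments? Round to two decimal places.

CHF 99,908.49

Ordinary annuity of 240 payments, first payment at period 36.
Periodic rate r = 0.085/12 per month; n is counted in months.
The ordinary-annuity PV formula values the stream one period before the first payment (period 35); discount that back 35 periods:
PV₀ = 1,110 × [1 − (1+r)^−240] / r × (1+r)^−35 = CHF 99,908.49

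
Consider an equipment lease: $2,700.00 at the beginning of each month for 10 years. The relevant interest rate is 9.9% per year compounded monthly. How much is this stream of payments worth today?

This is an annuity due: 120 payments of $2,700.00 at the beginning of each month.
Periodic rate r = 0.099/12 per month; n is counted in months.
PV = PMT × [(1 − (1+r)^−n)/r] × (1+r) = 2,700 × [1 − (1+r)^−120] / r × (1+r) = $206,863.57

$206,863.57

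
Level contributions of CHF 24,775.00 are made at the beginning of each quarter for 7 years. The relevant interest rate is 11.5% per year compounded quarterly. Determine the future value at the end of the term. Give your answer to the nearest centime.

This is an annuity due: 28 deposits of CHF 24,775.00 at the beginning of each quarter.
Periodic rate r = 0.115/4 per quarter; n is counted in quarters.
FV = PMT × [((1+r)^n − 1)/r] × (1+r) = 24,775 × [(1+r)^28 − 1] / r × (1+r) = CHF 1,073,961.34

CHF 1,073,961.34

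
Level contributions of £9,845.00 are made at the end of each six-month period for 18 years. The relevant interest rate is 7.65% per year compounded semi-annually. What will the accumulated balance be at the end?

This is an ordinary annuity: 36 deposits of £9,845.00 at the end of each six-month period.
Periodic rate r = 0.0765/2 per half-year; n is counted in half-years.
FV = PMT × [((1+r)^n − 1)/r] = 9,845 × [(1+r)^36 − 1] / r = £736,769.41

£736,769.41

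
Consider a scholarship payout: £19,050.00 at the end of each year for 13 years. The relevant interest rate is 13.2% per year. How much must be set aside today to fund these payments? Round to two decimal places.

£115,523.15

This is an ordinary annuity: 13 payments of £19,050.00 at the end of each year.
Periodic rate r = 0.132 per year.
PV = PMT × [(1 − (1+r)^−n)/r] = 19,050 × [1 − (1+r)^−13] / r = £115,523.15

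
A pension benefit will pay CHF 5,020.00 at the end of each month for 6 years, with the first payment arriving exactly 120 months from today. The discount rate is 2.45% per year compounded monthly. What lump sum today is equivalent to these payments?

Ordinary annuity of 72 payments, first payment at period 120.
Periodic rate r = 0.0245/12 per month; n is counted in months.
The ordinary-annuity PV formula values the stream one period before the first payment (period 119); discount that back 119 periods:
PV₀ = 5,020 × [1 − (1+r)^−72] / r × (1+r)^−119 = CHF 263,443.45

CHF 263,443.45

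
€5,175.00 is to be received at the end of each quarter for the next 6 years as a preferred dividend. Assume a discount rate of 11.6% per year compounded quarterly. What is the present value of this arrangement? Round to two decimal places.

This is an ordinary annuity: 24 payments of €5,175.00 at the end of each quarter.
Periodic rate r = 0.116/4 per quarter; n is counted in quarters.
PV = PMT × [(1 − (1+r)^−n)/r] = 5,175 × [1 − (1+r)^−24] / r = €88,593.05

€88,593.05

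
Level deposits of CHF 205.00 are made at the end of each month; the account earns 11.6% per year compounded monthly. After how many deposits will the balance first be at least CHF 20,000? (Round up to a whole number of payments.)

Periodic rate r = 0.116/12 per month; n is counted in months.
Ordinary annuity FV: 20,000 = 205 × [((1+r)^n − 1)/r].
(1+r)^n = 1 + 20,000 × r / 205, so n = ln(1 + 20,000·r/205) / ln(1+r) = 69.05.
Round up to a whole number of payments: n = 70.

70 payments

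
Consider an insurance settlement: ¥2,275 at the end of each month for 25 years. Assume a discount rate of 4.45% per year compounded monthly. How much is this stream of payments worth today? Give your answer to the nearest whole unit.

This is an ordinary annuity: 300 payments of ¥2,275 at the end of each month.
Periodic rate r = 0.0445/12 per month; n is counted in months.
PV = PMT × [(1 − (1+r)^−n)/r] = 2,275 × [1 − (1+r)^−300] / r = ¥411,394

¥411,394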